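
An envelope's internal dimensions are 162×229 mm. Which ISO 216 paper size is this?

C5 (162 × 229 mm)

Aspect ratio 229/162 ≈ 1.414 — close to the ISO √2 ≈ 1.414.
In the C-series (envelope sizes, between A and B): C5 = 162 × 229 mm.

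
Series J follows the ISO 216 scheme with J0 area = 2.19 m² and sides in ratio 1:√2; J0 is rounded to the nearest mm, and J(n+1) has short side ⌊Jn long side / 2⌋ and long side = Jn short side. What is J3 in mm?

440 × 622 mm

Let J0's short side be w mm. w · w√2 = 2.19 m² = 2,190,000 mm², so w ≈ 1244.4 mm and w√2 ≈ 1759.9 mm → J0 = 1244 × 1760 mm.
J1: ⌊1760/2⌋ × 1244 = 880 × 1244 mm
J2: ⌊1244/2⌋ × 880 = 622 × 880 mm
J3: ⌊880/2⌋ × 622 = 440 × 622 mm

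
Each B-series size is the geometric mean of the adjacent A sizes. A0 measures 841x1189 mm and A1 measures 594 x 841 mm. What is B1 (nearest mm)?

707 × 1000 mm

Short side: √(841 · 594) = √499554 ≈ 706.8 → 707 mm
Long side: √(1189 · 841) = √999949 ≈ 1000.0 → 1000 mm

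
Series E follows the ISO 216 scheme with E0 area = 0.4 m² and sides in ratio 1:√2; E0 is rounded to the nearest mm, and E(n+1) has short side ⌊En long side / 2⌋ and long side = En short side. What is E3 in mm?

Let E0's short side be w mm. w · w√2 = 0.4 m² = 400,000 mm², so w ≈ 531.8 mm and w√2 ≈ 752.1 mm → E0 = 532 × 752 mm.
E1: ⌊752/2⌋ × 532 = 376 × 532 mm
E2: ⌊532/2⌋ × 376 = 266 × 376 mm
E3: ⌊376/2⌋ × 266 = 188 × 266 mm

188 × 266 mm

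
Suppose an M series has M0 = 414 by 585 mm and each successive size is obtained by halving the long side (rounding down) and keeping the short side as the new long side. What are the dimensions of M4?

M1: ⌊585/2⌋ × 414 = 292 × 414 mm
M2: ⌊414/2⌋ × 292 = 207 × 292 mm
M3: ⌊292/2⌋ × 207 = 146 × 207 mm
M4: ⌊207/2⌋ × 146 = 103 × 146 mm

103 × 146 mm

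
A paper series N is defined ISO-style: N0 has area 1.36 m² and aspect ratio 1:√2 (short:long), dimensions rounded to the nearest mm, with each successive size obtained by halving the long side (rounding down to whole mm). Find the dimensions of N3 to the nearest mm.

Let N0's short side be w mm. w · w√2 = 1.36 m² = 1,360,000 mm², so w ≈ 980.6 mm and w√2 ≈ 1386.8 mm → N0 = 981 × 1387 mm.
N1: ⌊1387/2⌋ × 981 = 693 × 981 mm
N2: ⌊981/2⌋ × 693 = 490 × 693 mm
N3: ⌊693/2⌋ × 490 = 346 × 490 mm

346 × 490 mm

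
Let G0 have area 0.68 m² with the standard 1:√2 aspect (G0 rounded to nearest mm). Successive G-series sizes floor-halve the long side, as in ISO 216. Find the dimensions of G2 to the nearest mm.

Let G0's short side be w mm. w · w√2 = 0.68 m² = 680,000 mm², so w ≈ 693.4 mm and w√2 ≈ 980.6 mm → G0 = 693 × 981 mm.
G1: ⌊981/2⌋ × 693 = 490 × 693 mm
G2: ⌊693/2⌋ × 490 = 346 × 490 mm

346 × 490 mm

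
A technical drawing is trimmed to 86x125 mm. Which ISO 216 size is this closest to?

B7 (88 × 125 mm)

Aspect ratio 125/86 ≈ 1.453 (ISO target is √2 ≈ 1.414).
In the B-series (B0 = 1000 × 1414 mm): B7 = 88 × 125 mm.
Off by 2 mm total — nearest standard size.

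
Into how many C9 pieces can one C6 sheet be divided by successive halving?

C6 = 114 × 162 mm; C9 = 40 × 57 mm.
Each halving step doubles the count; 3 steps from C6 to C9.
2^3 = 8.

8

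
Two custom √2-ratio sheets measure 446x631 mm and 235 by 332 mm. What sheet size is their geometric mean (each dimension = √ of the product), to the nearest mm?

Short side: √(446 · 235) = √104810 ≈ 323.7 → 324 mm
Long side: √(631 · 332) = √209492 ≈ 457.7 → 458 mm

324 × 458 mm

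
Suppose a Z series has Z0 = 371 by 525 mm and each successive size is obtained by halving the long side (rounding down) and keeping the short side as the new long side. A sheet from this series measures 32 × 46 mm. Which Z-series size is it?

Z0: 371 × 525 mm
Z1: 262 × 371 mm
Z2: 185 × 262 mm
Z3: 131 × 185 mm
Z4: 92 × 131 mm
Z5: 65 × 92 mm
Z6: 46 × 65 mm
Z7: 32 × 46 mm
Z8: 23 × 32 mm
→ matches Z7.

Z7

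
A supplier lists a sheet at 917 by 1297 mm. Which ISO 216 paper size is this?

Aspect ratio 1297/917 ≈ 1.414 — close to the ISO √2 ≈ 1.414.
In the C-series (envelope sizes, between A and B): C0 = 917 × 1297 mm.

C0 (917 × 1297 mm)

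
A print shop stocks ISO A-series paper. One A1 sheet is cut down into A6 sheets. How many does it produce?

A1 = 594 × 841 mm; A6 = 105 × 148 mm.
Each halving step doubles the count; 5 steps from A1 to A6.
2^5 = 32.

32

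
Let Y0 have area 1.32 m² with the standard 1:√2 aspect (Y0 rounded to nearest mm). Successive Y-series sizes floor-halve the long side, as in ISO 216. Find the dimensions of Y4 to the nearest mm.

241 × 341 mm

Let Y0's short side be w mm. w · w√2 = 1.32 m² = 1,320,000 mm², so w ≈ 966.1 mm and w√2 ≈ 1366.3 mm → Y0 = 966 × 1366 mm.
Y1: ⌊1366/2⌋ × 966 = 683 × 966 mm
Y2: ⌊966/2⌋ × 683 = 483 × 683 mm
Y3: ⌊683/2⌋ × 483 = 341 × 483 mm
Y4: ⌊483/2⌋ × 341 = 241 × 341 mm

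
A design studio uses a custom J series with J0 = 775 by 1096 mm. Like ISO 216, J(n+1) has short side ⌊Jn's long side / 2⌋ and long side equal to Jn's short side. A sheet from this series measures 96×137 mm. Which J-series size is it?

J0: 775 × 1096 mm
J1: 548 × 775 mm
J2: 387 × 548 mm
J3: 274 × 387 mm
J4: 193 × 274 mm
J5: 137 × 193 mm
J6: 96 × 137 mm
J7: 68 × 96 mm
→ matches J6.

J6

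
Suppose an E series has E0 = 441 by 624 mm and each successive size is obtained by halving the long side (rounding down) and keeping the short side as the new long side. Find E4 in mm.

E1 = 312 × 441 mm (from E0 by 1 halving).
E2: ⌊441/2⌋ × 312 = 220 × 312 mm
E3: ⌊312/2⌋ × 220 = 156 × 220 mm
E4: ⌊220/2⌋ × 156 = 110 × 156 mm

110 × 156 mm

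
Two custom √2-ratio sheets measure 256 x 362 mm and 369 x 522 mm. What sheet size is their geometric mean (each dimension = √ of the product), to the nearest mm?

Short side: √(256 · 369) = √94464 ≈ 307.3 → 307 mm
Long side: √(362 · 522) = √188964 ≈ 434.7 → 435 mm

307 × 435 mm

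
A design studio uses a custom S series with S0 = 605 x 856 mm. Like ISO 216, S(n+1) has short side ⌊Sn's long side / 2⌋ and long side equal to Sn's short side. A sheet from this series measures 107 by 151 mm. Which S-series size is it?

S5

S0: 605 × 856 mm
S1: 428 × 605 mm
S2: 302 × 428 mm
S3: 214 × 302 mm
S4: 151 × 214 mm
S5: 107 × 151 mm
S6: 75 × 107 mm
→ matches S5.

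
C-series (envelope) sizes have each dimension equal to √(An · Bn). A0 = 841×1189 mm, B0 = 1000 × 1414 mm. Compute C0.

917 × 1297 mm

Short side: √(841 · 1000) = √841000 ≈ 917.1 → 917 mm
Long side: √(1189 · 1414) = √1681246 ≈ 1296.6 → 1297 mm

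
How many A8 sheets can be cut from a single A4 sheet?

Each ISO step halves the sheet: 1 × A4 → 2 × A5 → 4 × A6 → 8 × A7 → …
From A4 to A8 is 4 halving steps: 2^4 = 16.

16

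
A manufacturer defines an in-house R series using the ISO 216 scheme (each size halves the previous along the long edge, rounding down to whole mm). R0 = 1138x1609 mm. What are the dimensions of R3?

R1: ⌊1609/2⌋ × 1138 = 804 × 1138 mm
R2: ⌊1138/2⌋ × 804 = 569 × 804 mm
R3: ⌊804/2⌋ × 569 = 402 × 569 mm

402 × 569 mm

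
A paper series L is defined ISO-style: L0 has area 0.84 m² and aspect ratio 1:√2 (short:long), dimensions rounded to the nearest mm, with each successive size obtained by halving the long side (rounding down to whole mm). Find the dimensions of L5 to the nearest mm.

136 × 192 mm

Let L0's short side be w mm. w · w√2 = 0.84 m² = 840,000 mm², so w ≈ 770.7 mm and w√2 ≈ 1089.9 mm → L0 = 771 × 1090 mm.
L1: ⌊1090/2⌋ × 771 = 545 × 771 mm
L2: ⌊771/2⌋ × 545 = 385 × 545 mm
L3: ⌊545/2⌋ × 385 = 272 × 385 mm
L4: ⌊385/2⌋ × 272 = 192 × 272 mm
L5: ⌊272/2⌋ × 192 = 136 × 192 mm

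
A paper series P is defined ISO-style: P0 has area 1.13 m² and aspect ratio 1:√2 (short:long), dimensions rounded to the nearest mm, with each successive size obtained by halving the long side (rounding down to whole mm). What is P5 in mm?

Let P0's short side be w mm. w · w√2 = 1.13 m² = 1,130,000 mm², so w ≈ 893.9 mm and w√2 ≈ 1264.1 mm → P0 = 894 × 1264 mm.
P1: ⌊1264/2⌋ × 894 = 632 × 894 mm
P2: ⌊894/2⌋ × 632 = 447 × 632 mm
P3: ⌊632/2⌋ × 447 = 316 × 447 mm
P4: ⌊447/2⌋ × 316 = 223 × 316 mm
P5: ⌊316/2⌋ × 223 = 158 × 223 mm

158 × 223 mm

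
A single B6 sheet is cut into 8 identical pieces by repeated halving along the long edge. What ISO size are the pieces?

8 = 2^3, so 3 halving steps.
B6 → B7 → … → B9 after 3 steps.

B9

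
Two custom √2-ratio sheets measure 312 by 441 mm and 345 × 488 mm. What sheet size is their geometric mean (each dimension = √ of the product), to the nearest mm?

Short side: √(312 · 345) = √107640 ≈ 328.1 → 328 mm
Long side: √(441 · 488) = √215208 ≈ 463.9 → 464 mm

328 × 464 mm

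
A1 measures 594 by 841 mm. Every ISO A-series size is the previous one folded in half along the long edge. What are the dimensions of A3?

297 × 420 mm

A2: ⌊841/2⌋ × 594 = 420 × 594 mm
A3: ⌊594/2⌋ × 420 = 297 × 420 mm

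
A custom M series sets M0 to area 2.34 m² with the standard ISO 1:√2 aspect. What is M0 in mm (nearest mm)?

Let the short side be w mm. Then w · w√2 = 2.34 m² = 2,340,000 mm².
w² = 2,340,000/√2, so w ≈ 1286.3 mm; long side = w√2 ≈ 1819.1 mm.

1286 × 1819 mm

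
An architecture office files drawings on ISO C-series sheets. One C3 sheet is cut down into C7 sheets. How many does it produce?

Each ISO step halves the sheet: 1 × C3 → 2 × C4 → 4 × C5 → 8 × C6 → …
From C3 to C7 is 4 halving steps: 2^4 = 16.

16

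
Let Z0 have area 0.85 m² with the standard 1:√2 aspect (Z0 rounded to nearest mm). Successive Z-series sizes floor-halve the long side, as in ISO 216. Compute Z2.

387 × 548 mm

Let Z0's short side be w mm. w · w√2 = 0.85 m² = 850,000 mm², so w ≈ 775.3 mm and w√2 ≈ 1096.4 mm → Z0 = 775 × 1096 mm.
Z1: ⌊1096/2⌋ × 775 = 548 × 775 mm
Z2: ⌊775/2⌋ × 548 = 387 × 548 mm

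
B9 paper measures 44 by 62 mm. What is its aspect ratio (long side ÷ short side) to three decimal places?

62 / 44 = 1.409
ISO 216 targets √2 ≈ 1.414; the -0.005 deviation is from mm rounding.

1.409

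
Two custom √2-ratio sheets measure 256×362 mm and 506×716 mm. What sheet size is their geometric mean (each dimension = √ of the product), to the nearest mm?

Short side: √(256 · 506) = √129536 ≈ 359.9 → 360 mm
Long side: √(362 · 716) = √259192 ≈ 509.1 → 509 mm

360 × 509 mm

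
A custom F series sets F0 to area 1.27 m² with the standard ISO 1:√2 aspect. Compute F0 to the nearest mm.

948 × 1340 mm

Let the short side be w mm. Then w · w√2 = 1.27 m² = 1,270,000 mm².
w² = 1,270,000/√2, so w ≈ 947.6 mm; long side = w√2 ≈ 1340.2 mm.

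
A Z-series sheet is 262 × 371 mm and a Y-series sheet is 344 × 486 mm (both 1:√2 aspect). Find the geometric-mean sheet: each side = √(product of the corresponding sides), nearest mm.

Short side: √(262 · 344) = √90128 ≈ 300.2 → 300 mm
Long side: √(371 · 486) = √180306 ≈ 424.6 → 425 mm

300 × 425 mm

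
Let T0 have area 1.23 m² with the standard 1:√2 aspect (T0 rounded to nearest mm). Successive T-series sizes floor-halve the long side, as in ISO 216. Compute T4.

Let T0's short side be w mm. w · w√2 = 1.23 m² = 1,230,000 mm², so w ≈ 932.6 mm and w√2 ≈ 1318.9 mm → T0 = 933 × 1319 mm.
T1: ⌊1319/2⌋ × 933 = 659 × 933 mm
T2: ⌊933/2⌋ × 659 = 466 × 659 mm
T3: ⌊659/2⌋ × 466 = 329 × 466 mm
T4: ⌊466/2⌋ × 329 = 233 × 329 mm

233 × 329 mm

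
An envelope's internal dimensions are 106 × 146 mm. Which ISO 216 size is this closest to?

Aspect ratio 146/106 ≈ 1.377 (ISO target is √2 ≈ 1.414).
In the A-series (A0 area = 1 m²): A6 = 105 × 148 mm.
Off by 3 mm total — nearest standard size.

A6 (105 × 148 mm)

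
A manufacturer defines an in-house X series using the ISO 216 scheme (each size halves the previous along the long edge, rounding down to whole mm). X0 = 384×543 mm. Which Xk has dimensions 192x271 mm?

X0: 384 × 543 mm
X1: 271 × 384 mm
X2: 192 × 271 mm
X3: 135 × 192 mm
→ matches X2.

X2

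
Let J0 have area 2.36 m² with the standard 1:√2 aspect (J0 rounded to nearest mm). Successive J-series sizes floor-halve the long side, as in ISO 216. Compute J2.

Let J0's short side be w mm. w · w√2 = 2.36 m² = 2,360,000 mm², so w ≈ 1291.8 mm and w√2 ≈ 1826.9 mm → J0 = 1292 × 1827 mm.
J1: ⌊1827/2⌋ × 1292 = 913 × 1292 mm
J2: ⌊1292/2⌋ × 913 = 646 × 913 mm

646 × 913 mm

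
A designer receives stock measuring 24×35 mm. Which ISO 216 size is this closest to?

Aspect ratio 35/24 ≈ 1.458 (ISO target is √2 ≈ 1.414).
In the A-series (A0 area = 1 m²): A10 = 26 × 37 mm.
Off by 4 mm total — nearest standard size.

A10 (26 × 37 mm)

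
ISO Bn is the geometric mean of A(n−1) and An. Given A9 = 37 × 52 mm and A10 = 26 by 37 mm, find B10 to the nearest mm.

31 × 44 mm

Short side: √(37 · 26) = √962 ≈ 31.0 → 31 mm
Long side: √(52 · 37) = √1924 ≈ 43.9 → 44 mm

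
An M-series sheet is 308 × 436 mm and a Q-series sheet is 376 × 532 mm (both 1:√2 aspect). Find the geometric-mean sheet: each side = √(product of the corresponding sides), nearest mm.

340 × 482 mm

Short side: √(308 · 376) = √115808 ≈ 340.3 → 340 mm
Long side: √(436 · 532) = √231952 ≈ 481.6 → 482 mm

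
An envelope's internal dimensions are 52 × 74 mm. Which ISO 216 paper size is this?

A8 (52 × 74 mm)

Aspect ratio 74/52 ≈ 1.423 — close to the ISO √2 ≈ 1.414.
In the A-series (A0 area = 1 m²): A8 = 52 × 74 mm.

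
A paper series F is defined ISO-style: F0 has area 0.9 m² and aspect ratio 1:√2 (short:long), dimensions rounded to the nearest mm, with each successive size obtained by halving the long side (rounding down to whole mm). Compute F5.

141 × 199 mm

Let F0's short side be w mm. w · w√2 = 0.9 m² = 900,000 mm², so w ≈ 797.7 mm and w√2 ≈ 1128.2 mm → F0 = 798 × 1128 mm.
F1: ⌊1128/2⌋ × 798 = 564 × 798 mm
F2: ⌊798/2⌋ × 564 = 399 × 564 mm
F3: ⌊564/2⌋ × 399 = 282 × 399 mm
F4: ⌊399/2⌋ × 282 = 199 × 282 mm
F5: ⌊282/2⌋ × 199 = 141 × 199 mm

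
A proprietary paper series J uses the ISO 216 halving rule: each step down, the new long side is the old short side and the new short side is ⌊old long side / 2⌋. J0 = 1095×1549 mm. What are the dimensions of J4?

J1: ⌊1549/2⌋ × 1095 = 774 × 1095 mm
J2: ⌊1095/2⌋ × 774 = 547 × 774 mm
J3: ⌊774/2⌋ × 547 = 387 × 547 mm
J4: ⌊547/2⌋ × 387 = 273 × 387 mm

273 × 387 mm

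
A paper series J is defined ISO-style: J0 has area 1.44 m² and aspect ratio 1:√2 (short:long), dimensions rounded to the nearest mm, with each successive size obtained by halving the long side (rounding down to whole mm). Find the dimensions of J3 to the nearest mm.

Let J0's short side be w mm. w · w√2 = 1.44 m² = 1,440,000 mm², so w ≈ 1009.1 mm and w√2 ≈ 1427.0 mm → J0 = 1009 × 1427 mm.
J1: ⌊1427/2⌋ × 1009 = 713 × 1009 mm
J2: ⌊1009/2⌋ × 713 = 504 × 713 mm
J3: ⌊713/2⌋ × 504 = 356 × 504 mm

356 × 504 mm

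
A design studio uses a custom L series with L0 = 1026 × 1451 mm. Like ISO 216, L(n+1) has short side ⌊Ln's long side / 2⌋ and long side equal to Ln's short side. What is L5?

L1: ⌊1451/2⌋ × 1026 = 725 × 1026 mm
L2: ⌊1026/2⌋ × 725 = 513 × 725 mm
L3: ⌊725/2⌋ × 513 = 362 × 513 mm
L4: ⌊513/2⌋ × 362 = 256 × 362 mm
L5: ⌊362/2⌋ × 256 = 181 × 256 mm

181 × 256 mm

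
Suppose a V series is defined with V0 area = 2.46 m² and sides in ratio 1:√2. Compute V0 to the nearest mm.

1319 × 1865 mm

Let the short side be w mm. Then w · w√2 = 2.46 m² = 2,460,000 mm².
w² = 2,460,000/√2, so w ≈ 1318.9 mm; long side = w√2 ≈ 1865.2 mm.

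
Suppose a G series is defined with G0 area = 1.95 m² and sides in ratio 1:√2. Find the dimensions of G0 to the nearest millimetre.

1174 × 1661 mm

Let the short side be w mm. Then w · w√2 = 1.95 m² = 1,950,000 mm².
w² = 1,950,000/√2, so w ≈ 1174.2 mm; long side = w√2 ≈ 1660.6 mm.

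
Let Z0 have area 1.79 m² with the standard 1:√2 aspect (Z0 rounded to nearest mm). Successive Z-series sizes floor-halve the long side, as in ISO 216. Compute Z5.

198 × 281 mm

Let Z0's short side be w mm. w · w√2 = 1.79 m² = 1,790,000 mm², so w ≈ 1125.0 mm and w√2 ≈ 1591.1 mm → Z0 = 1125 × 1591 mm.
Z1: ⌊1591/2⌋ × 1125 = 795 × 1125 mm
Z2: ⌊1125/2⌋ × 795 = 562 × 795 mm
Z3: ⌊795/2⌋ × 562 = 397 × 562 mm
Z4: ⌊562/2⌋ × 397 = 281 × 397 mm
Z5: ⌊397/2⌋ × 281 = 198 × 281 mm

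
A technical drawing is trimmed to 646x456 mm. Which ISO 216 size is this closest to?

C2 (458 × 648 mm)

Aspect ratio 646/456 ≈ 1.417 — close to the ISO √2 ≈ 1.414.
In the C-series (envelope sizes, between A and B): C2 = 458 × 648 mm.
Off by 4 mm total — nearest standard size.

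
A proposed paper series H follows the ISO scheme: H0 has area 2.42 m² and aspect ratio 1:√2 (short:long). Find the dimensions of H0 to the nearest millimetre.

Let the short side be w mm. Then w · w√2 = 2.42 m² = 2,420,000 mm².
w² = 2,420,000/√2, so w ≈ 1308.1 mm; long side = w√2 ≈ 1850.0 mm.

1308 × 1850 mm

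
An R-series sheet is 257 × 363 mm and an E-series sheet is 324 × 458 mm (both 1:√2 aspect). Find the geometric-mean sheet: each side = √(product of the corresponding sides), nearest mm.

289 × 408 mm

Short side: √(257 · 324) = √83268 ≈ 288.6 → 289 mm
Long side: √(363 · 458) = √166254 ≈ 407.7 → 408 mm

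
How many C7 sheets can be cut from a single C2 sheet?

C2 = 458 × 648 mm; C7 = 81 × 114 mm.
Each halving step doubles the count; 5 steps from C2 to C7.
2^5 = 32.

32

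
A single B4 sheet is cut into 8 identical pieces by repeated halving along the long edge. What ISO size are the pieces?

B7

8 = 2^3, so 3 halving steps.
B4 → B5 → … → B7 after 3 steps.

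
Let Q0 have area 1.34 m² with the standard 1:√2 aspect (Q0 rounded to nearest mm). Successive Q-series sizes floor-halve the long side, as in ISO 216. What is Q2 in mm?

486 × 688 mm

Let Q0's short side be w mm. w · w√2 = 1.34 m² = 1,340,000 mm², so w ≈ 973.4 mm and w√2 ≈ 1376.6 mm → Q0 = 973 × 1377 mm.
Q1: ⌊1377/2⌋ × 973 = 688 × 973 mm
Q2: ⌊973/2⌋ × 688 = 486 × 688 mm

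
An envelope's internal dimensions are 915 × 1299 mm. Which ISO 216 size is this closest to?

Aspect ratio 1299/915 ≈ 1.420 — close to the ISO √2 ≈ 1.414.
In the C-series (envelope sizes, between A and B): C0 = 917 × 1297 mm.
Off by 4 mm total — nearest standard size.

C0 (917 × 1297 mm)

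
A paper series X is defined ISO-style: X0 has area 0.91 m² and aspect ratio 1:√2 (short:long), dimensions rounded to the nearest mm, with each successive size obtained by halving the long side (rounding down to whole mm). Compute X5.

141 × 200 mm

Let X0's short side be w mm. w · w√2 = 0.91 m² = 910,000 mm², so w ≈ 802.2 mm and w√2 ≈ 1134.4 mm → X0 = 802 × 1134 mm.
X1: ⌊1134/2⌋ × 802 = 567 × 802 mm
X2: ⌊802/2⌋ × 567 = 401 × 567 mm
X3: ⌊567/2⌋ × 401 = 283 × 401 mm
X4: ⌊401/2⌋ × 283 = 200 × 283 mm
X5: ⌊283/2⌋ × 200 = 141 × 200 mm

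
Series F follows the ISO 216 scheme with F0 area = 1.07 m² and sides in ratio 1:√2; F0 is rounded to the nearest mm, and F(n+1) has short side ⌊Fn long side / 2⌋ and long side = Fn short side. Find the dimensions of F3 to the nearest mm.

Let F0's short side be w mm. w · w√2 = 1.07 m² = 1,070,000 mm², so w ≈ 869.8 mm and w√2 ≈ 1230.1 mm → F0 = 870 × 1230 mm.
F1: ⌊1230/2⌋ × 870 = 615 × 870 mm
F2: ⌊870/2⌋ × 615 = 435 × 615 mm
F3: ⌊615/2⌋ × 435 = 307 × 435 mm

307 × 435 mm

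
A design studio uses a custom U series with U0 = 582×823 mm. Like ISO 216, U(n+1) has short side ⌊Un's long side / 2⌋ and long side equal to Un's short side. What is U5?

102 × 145 mm

U1: ⌊823/2⌋ × 582 = 411 × 582 mm
U2: ⌊582/2⌋ × 411 = 291 × 411 mm
U3: ⌊411/2⌋ × 291 = 205 × 291 mm
U4: ⌊291/2⌋ × 205 = 145 × 205 mm
U5: ⌊205/2⌋ × 145 = 102 × 145 mm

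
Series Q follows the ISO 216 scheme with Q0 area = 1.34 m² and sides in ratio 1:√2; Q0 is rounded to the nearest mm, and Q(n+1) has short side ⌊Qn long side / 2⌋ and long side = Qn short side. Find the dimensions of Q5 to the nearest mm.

172 × 243 mm

Let Q0's short side be w mm. w · w√2 = 1.34 m² = 1,340,000 mm², so w ≈ 973.4 mm and w√2 ≈ 1376.6 mm → Q0 = 973 × 1377 mm.
Q1: ⌊1377/2⌋ × 973 = 688 × 973 mm
Q2: ⌊973/2⌋ × 688 = 486 × 688 mm
Q3: ⌊688/2⌋ × 486 = 344 × 486 mm
Q4: ⌊486/2⌋ × 344 = 243 × 344 mm
Q5: ⌊344/2⌋ × 243 = 172 × 243 mm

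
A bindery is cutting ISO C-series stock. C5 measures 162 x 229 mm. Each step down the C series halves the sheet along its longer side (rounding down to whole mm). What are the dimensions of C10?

28 × 40 mm

C6: ⌊229/2⌋ × 162 = 114 × 162 mm
C7: ⌊162/2⌋ × 114 = 81 × 114 mm
C8: ⌊114/2⌋ × 81 = 57 × 81 mm
C9: ⌊81/2⌋ × 57 = 40 × 57 mm
C10: ⌊57/2⌋ × 40 = 28 × 40 mm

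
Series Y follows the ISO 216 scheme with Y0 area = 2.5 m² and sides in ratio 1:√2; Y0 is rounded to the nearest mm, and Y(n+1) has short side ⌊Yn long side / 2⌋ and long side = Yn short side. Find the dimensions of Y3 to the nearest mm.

Let Y0's short side be w mm. w · w√2 = 2.5 m² = 2,500,000 mm², so w ≈ 1329.6 mm and w√2 ≈ 1880.3 mm → Y0 = 1330 × 1880 mm.
Y1: ⌊1880/2⌋ × 1330 = 940 × 1330 mm
Y2: ⌊1330/2⌋ × 940 = 665 × 940 mm
Y3: ⌊940/2⌋ × 665 = 470 × 665 mm

470 × 665 mm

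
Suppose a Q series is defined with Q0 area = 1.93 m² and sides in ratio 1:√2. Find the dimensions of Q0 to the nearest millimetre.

1168 × 1652 mm

Let the short side be w mm. Then w · w√2 = 1.93 m² = 1,930,000 mm².
w² = 1,930,000/√2, so w ≈ 1168.2 mm; long side = w√2 ≈ 1652.1 mm.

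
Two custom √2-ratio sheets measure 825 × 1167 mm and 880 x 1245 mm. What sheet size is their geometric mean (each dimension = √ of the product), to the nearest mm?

852 × 1205 mm

Short side: √(825 · 880) = √726000 ≈ 852.1 → 852 mm
Long side: √(1167 · 1245) = √1452915 ≈ 1205.4 → 1205 mm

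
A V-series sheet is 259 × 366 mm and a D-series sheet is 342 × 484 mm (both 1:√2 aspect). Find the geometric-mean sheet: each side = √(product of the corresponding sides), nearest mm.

298 × 421 mm

Short side: √(259 · 342) = √88578 ≈ 297.6 → 298 mm
Long side: √(366 · 484) = √177144 ≈ 420.9 → 421 mm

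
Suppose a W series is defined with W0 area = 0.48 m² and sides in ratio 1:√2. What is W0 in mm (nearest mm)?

Let the short side be w mm. Then w · w√2 = 0.48 m² = 480,000 mm².
w² = 480,000/√2, so w ≈ 582.6 mm; long side = w√2 ≈ 823.9 mm.

583 × 824 mm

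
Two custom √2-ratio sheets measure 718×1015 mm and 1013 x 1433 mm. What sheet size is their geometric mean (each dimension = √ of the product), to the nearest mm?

Short side: √(718 · 1013) = √727334 ≈ 852.8 → 853 mm
Long side: √(1015 · 1433) = √1454495 ≈ 1206.0 → 1206 mm

853 × 1206 mm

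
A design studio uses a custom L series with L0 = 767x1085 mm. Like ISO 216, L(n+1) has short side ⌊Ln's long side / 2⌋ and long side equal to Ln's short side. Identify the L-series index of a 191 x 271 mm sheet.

L4

L0: 767 × 1085 mm
L1: 542 × 767 mm
L2: 383 × 542 mm
L3: 271 × 383 mm
L4: 191 × 271 mm
L5: 135 × 191 mm
→ matches L4.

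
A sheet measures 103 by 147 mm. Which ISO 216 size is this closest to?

Aspect ratio 147/103 ≈ 1.427 — close to the ISO √2 ≈ 1.414.
In the A-series (A0 area = 1 m²): A6 = 105 × 148 mm.
Off by 3 mm total — nearest standard size.

A6 (105 × 148 mm)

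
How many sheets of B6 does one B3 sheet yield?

8

Each ISO step halves the sheet: 1 × B3 → 2 × B4 → 4 × B5 → 8 × B6
From B3 to B6 is 3 halving steps: 2^3 = 8.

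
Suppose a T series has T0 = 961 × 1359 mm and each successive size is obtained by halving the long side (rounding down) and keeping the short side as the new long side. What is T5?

T1: ⌊1359/2⌋ × 961 = 679 × 961 mm
T2: ⌊961/2⌋ × 679 = 480 × 679 mm
T3: ⌊679/2⌋ × 480 = 339 × 480 mm
T4: ⌊480/2⌋ × 339 = 240 × 339 mm
T5: ⌊339/2⌋ × 240 = 169 × 240 mm

169 × 240 mm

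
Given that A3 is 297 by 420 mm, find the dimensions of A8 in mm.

52 × 74 mm

A4: ⌊420/2⌋ × 297 = 210 × 297 mm
A5: ⌊297/2⌋ × 210 = 148 × 210 mm
A6: ⌊210/2⌋ × 148 = 105 × 148 mm
A7: ⌊148/2⌋ × 105 = 74 × 105 mm
A8: ⌊105/2⌋ × 74 = 52 × 74 mm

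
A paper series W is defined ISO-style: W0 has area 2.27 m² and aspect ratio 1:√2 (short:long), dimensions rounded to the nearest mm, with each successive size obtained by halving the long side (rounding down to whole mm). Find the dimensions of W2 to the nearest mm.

Let W0's short side be w mm. w · w√2 = 2.27 m² = 2,270,000 mm², so w ≈ 1266.9 mm and w√2 ≈ 1791.7 mm → W0 = 1267 × 1792 mm.
W1: ⌊1792/2⌋ × 1267 = 896 × 1267 mm
W2: ⌊1267/2⌋ × 896 = 633 × 896 mm

633 × 896 mm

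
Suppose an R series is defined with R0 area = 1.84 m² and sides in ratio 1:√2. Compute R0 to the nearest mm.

1141 × 1613 mm

Let the short side be w mm. Then w · w√2 = 1.84 m² = 1,840,000 mm².
w² = 1,840,000/√2, so w ≈ 1140.6 mm; long side = w√2 ≈ 1613.1 mm.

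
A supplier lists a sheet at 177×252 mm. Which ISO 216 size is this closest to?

Aspect ratio 252/177 ≈ 1.424 — close to the ISO √2 ≈ 1.414.
In the B-series (B0 = 1000 × 1414 mm): B5 = 176 × 250 mm.
Off by 3 mm total — nearest standard size.

B5 (176 × 250 mm)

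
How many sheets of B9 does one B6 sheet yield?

8

Each ISO step halves the sheet: 1 × B6 → 2 × B7 → 4 × B8 → 8 × B9
From B6 to B9 is 3 halving steps: 2^3 = 8.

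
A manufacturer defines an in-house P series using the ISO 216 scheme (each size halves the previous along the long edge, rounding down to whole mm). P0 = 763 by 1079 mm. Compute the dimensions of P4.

P1: ⌊1079/2⌋ × 763 = 539 × 763 mm
P2: ⌊763/2⌋ × 539 = 381 × 539 mm
P3: ⌊539/2⌋ × 381 = 269 × 381 mm
P4: ⌊381/2⌋ × 269 = 190 × 269 mm

190 × 269 mm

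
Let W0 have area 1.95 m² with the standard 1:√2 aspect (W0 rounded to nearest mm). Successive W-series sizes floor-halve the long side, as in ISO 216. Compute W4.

Let W0's short side be w mm. w · w√2 = 1.95 m² = 1,950,000 mm², so w ≈ 1174.2 mm and w√2 ≈ 1660.6 mm → W0 = 1174 × 1661 mm.
W1: ⌊1661/2⌋ × 1174 = 830 × 1174 mm
W2: ⌊1174/2⌋ × 830 = 587 × 830 mm
W3: ⌊830/2⌋ × 587 = 415 × 587 mm
W4: ⌊587/2⌋ × 415 = 293 × 415 mm

293 × 415 mm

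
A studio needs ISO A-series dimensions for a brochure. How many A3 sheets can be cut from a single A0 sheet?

8

Each ISO step halves the sheet: 1 × A0 → 2 × A1 → 4 × A2 → 8 × A3
From A0 to A3 is 3 halving steps: 2^3 = 8.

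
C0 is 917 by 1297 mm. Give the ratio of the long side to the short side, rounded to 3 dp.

1.414

1297 / 917 = 1.414
Matches √2 ≈ 1.414 — the ISO 216 defining ratio.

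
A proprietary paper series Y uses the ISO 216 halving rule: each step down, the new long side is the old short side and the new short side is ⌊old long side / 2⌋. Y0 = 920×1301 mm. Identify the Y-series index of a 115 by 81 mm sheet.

Y0: 920 × 1301 mm
Y1: 650 × 920 mm
Y2: 460 × 650 mm
Y3: 325 × 460 mm
Y4: 230 × 325 mm
Y5: 162 × 230 mm
Y6: 115 × 162 mm
Y7: 81 × 115 mm
Y8: 57 × 81 mm
→ matches Y7.

Y7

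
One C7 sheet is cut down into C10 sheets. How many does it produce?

Each ISO step halves the sheet: 1 × C7 → 2 × C8 → 4 × C9 → 8 × C10
From C7 to C10 is 3 halving steps: 2^3 = 8.

8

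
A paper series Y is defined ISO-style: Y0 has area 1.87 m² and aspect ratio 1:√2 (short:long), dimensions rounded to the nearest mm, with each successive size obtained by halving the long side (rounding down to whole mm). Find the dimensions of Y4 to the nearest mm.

287 × 406 mm

Let Y0's short side be w mm. w · w√2 = 1.87 m² = 1,870,000 mm², so w ≈ 1149.9 mm and w√2 ≈ 1626.2 mm → Y0 = 1150 × 1626 mm.
Y1: ⌊1626/2⌋ × 1150 = 813 × 1150 mm
Y2: ⌊1150/2⌋ × 813 = 575 × 813 mm
Y3: ⌊813/2⌋ × 575 = 406 × 575 mm
Y4: ⌊575/2⌋ × 406 = 287 × 406 mm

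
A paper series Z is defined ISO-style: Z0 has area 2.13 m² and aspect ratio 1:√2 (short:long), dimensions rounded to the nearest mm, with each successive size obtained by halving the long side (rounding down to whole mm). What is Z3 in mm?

Let Z0's short side be w mm. w · w√2 = 2.13 m² = 2,130,000 mm², so w ≈ 1227.2 mm and w√2 ≈ 1735.6 mm → Z0 = 1227 × 1736 mm.
Z1: ⌊1736/2⌋ × 1227 = 868 × 1227 mm
Z2: ⌊1227/2⌋ × 868 = 613 × 868 mm
Z3: ⌊868/2⌋ × 613 = 434 × 613 mm

434 × 613 mm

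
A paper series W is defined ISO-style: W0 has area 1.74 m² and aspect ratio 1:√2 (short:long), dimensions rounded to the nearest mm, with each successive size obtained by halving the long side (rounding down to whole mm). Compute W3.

392 × 554 mm

Let W0's short side be w mm. w · w√2 = 1.74 m² = 1,740,000 mm², so w ≈ 1109.2 mm and w√2 ≈ 1568.7 mm → W0 = 1109 × 1569 mm.
W1: ⌊1569/2⌋ × 1109 = 784 × 1109 mm
W2: ⌊1109/2⌋ × 784 = 554 × 784 mm
W3: ⌊784/2⌋ × 554 = 392 × 554 mm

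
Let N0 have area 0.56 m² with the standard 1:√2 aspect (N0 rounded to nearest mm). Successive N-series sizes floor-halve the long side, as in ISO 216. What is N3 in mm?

222 × 314 mm

Let N0's short side be w mm. w · w√2 = 0.56 m² = 560,000 mm², so w ≈ 629.3 mm and w√2 ≈ 889.9 mm → N0 = 629 × 890 mm.
N1: ⌊890/2⌋ × 629 = 445 × 629 mm
N2: ⌊629/2⌋ × 445 = 314 × 445 mm
N3: ⌊445/2⌋ × 314 = 222 × 314 mm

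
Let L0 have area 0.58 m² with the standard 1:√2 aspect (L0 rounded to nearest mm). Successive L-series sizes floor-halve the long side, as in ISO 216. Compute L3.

226 × 320 mm

Let L0's short side be w mm. w · w√2 = 0.58 m² = 580,000 mm², so w ≈ 640.4 mm and w√2 ≈ 905.7 mm → L0 = 640 × 906 mm.
L1: ⌊906/2⌋ × 640 = 453 × 640 mm
L2: ⌊640/2⌋ × 453 = 320 × 453 mm
L3: ⌊453/2⌋ × 320 = 226 × 320 mm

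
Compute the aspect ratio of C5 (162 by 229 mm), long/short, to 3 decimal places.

1.414

229 / 162 = 1.414
Matches √2 ≈ 1.414 — the ISO 216 defining ratio.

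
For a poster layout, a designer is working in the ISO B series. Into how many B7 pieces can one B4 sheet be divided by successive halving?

8

Each ISO step halves the sheet: 1 × B4 → 2 × B5 → 4 × B6 → 8 × B7
From B4 to B7 is 3 halving steps: 2^3 = 8.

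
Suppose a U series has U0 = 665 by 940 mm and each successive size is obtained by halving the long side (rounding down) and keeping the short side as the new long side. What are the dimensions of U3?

U1: ⌊940/2⌋ × 665 = 470 × 665 mm
U2: ⌊665/2⌋ × 470 = 332 × 470 mm
U3: ⌊470/2⌋ × 332 = 235 × 332 mm

235 × 332 mm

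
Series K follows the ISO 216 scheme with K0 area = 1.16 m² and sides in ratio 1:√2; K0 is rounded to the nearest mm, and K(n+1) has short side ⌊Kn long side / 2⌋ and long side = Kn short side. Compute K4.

226 × 320 mm

Let K0's short side be w mm. w · w√2 = 1.16 m² = 1,160,000 mm², so w ≈ 905.7 mm and w√2 ≈ 1280.8 mm → K0 = 906 × 1281 mm.
K1: ⌊1281/2⌋ × 906 = 640 × 906 mm
K2: ⌊906/2⌋ × 640 = 453 × 640 mm
K3: ⌊640/2⌋ × 453 = 320 × 453 mm
K4: ⌊453/2⌋ × 320 = 226 × 320 mm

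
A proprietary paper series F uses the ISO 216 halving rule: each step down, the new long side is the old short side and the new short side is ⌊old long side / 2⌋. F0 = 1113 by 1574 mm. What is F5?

196 × 278 mm

F1 = 787 × 1113 mm (from F0 by 1 halving).
F2: ⌊1113/2⌋ × 787 = 556 × 787 mm
F3: ⌊787/2⌋ × 556 = 393 × 556 mm
F4: ⌊556/2⌋ × 393 = 278 × 393 mm
F5: ⌊393/2⌋ × 278 = 196 × 278 mm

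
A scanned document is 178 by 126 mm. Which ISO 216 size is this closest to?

B6 (125 × 176 mm)

Aspect ratio 178/126 ≈ 1.413 — close to the ISO √2 ≈ 1.414.
In the B-series (B0 = 1000 × 1414 mm): B6 = 125 × 176 mm.
Off by 3 mm total — nearest standard size.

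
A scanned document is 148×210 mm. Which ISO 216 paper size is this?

Aspect ratio 210/148 ≈ 1.419 — close to the ISO √2 ≈ 1.414.
In the A-series (A0 area = 1 m²): A5 = 148 × 210 mm.

A5 (148 × 210 mm)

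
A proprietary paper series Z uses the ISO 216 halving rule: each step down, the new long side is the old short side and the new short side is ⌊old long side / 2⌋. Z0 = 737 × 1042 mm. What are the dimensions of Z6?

Z1: ⌊1042/2⌋ × 737 = 521 × 737 mm
Z2: ⌊737/2⌋ × 521 = 368 × 521 mm
Z3: ⌊521/2⌋ × 368 = 260 × 368 mm
Z4: ⌊368/2⌋ × 260 = 184 × 260 mm
Z5: ⌊260/2⌋ × 184 = 130 × 184 mm
Z6: ⌊184/2⌋ × 130 = 92 × 130 mm

92 × 130 mm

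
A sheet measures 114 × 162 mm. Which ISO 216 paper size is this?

C6 (114 × 162 mm)

Aspect ratio 162/114 ≈ 1.421 — close to the ISO √2 ≈ 1.414.
In the C-series (envelope sizes, between A and B): C6 = 114 × 162 mm.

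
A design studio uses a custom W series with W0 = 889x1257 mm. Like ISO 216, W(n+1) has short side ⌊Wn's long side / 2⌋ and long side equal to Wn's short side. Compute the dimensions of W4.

222 × 314 mm

W1: ⌊1257/2⌋ × 889 = 628 × 889 mm
W2: ⌊889/2⌋ × 628 = 444 × 628 mm
W3: ⌊628/2⌋ × 444 = 314 × 444 mm
W4: ⌊444/2⌋ × 314 = 222 × 314 mm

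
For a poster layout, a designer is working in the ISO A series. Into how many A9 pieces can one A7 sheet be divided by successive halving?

4

Each ISO step halves the sheet: 1 × A7 → 2 × A8 → 4 × A9
From A7 to A9 is 2 halving steps: 2^2 = 4.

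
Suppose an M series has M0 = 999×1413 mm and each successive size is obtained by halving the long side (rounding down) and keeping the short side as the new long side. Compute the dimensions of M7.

M1 = 706 × 999 mm (from M0 by 1 halving).
M2: ⌊999/2⌋ × 706 = 499 × 706 mm
M3: ⌊706/2⌋ × 499 = 353 × 499 mm
M4: ⌊499/2⌋ × 353 = 249 × 353 mm
M5: ⌊353/2⌋ × 249 = 176 × 249 mm
M6: ⌊249/2⌋ × 176 = 124 × 176 mm
M7: ⌊176/2⌋ × 124 = 88 × 124 mm

88 × 124 mm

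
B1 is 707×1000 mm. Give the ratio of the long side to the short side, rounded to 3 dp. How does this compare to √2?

1000 / 707 = 1.414
Matches √2 ≈ 1.414 — the ISO 216 defining ratio.

1.414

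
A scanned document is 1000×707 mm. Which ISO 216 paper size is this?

Aspect ratio 1000/707 ≈ 1.414 — close to the ISO √2 ≈ 1.414.
In the B-series (B0 = 1000 × 1414 mm): B1 = 707 × 1000 mm.

B1 (707 × 1000 mm)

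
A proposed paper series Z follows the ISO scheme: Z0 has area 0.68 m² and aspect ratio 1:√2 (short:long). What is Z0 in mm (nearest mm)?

Let the short side be w mm. Then w · w√2 = 0.68 m² = 680,000 mm².
w² = 680,000/√2, so w ≈ 693.4 mm; long side = w√2 ≈ 980.6 mm.

693 × 981 mm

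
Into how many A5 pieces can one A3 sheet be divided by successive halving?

4

A3 = 297 × 420 mm; A5 = 148 × 210 mm.
Each halving step doubles the count; 2 steps from A3 to A5.
2^2 = 4.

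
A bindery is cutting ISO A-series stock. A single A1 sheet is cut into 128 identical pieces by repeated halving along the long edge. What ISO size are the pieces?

A8

128 = 2^7, so 7 halving steps.
A1 → A2 → … → A8 after 7 steps.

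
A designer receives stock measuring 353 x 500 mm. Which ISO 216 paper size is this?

Aspect ratio 500/353 ≈ 1.416 — close to the ISO √2 ≈ 1.414.
In the B-series (B0 = 1000 × 1414 mm): B3 = 353 × 500 mm.

B3 (353 × 500 mm)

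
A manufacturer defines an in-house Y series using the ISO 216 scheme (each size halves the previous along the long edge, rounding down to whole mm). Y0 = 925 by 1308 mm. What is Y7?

81 × 115 mm

Y1 = 654 × 925 mm (from Y0 by 1 halving).
Y2: ⌊925/2⌋ × 654 = 462 × 654 mm
Y3: ⌊654/2⌋ × 462 = 327 × 462 mm
Y4: ⌊462/2⌋ × 327 = 231 × 327 mm
Y5: ⌊327/2⌋ × 231 = 163 × 231 mm
Y6: ⌊231/2⌋ × 163 = 115 × 163 mm
Y7: ⌊163/2⌋ × 115 = 81 × 115 mm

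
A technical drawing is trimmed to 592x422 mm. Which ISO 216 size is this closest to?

Aspect ratio 592/422 ≈ 1.403 — close to the ISO √2 ≈ 1.414.
In the A-series (A0 area = 1 m²): A2 = 420 × 594 mm.
Off by 4 mm total — nearest standard size.

A2 (420 × 594 mm)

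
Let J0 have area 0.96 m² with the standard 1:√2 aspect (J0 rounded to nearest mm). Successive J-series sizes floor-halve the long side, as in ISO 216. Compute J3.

Let J0's short side be w mm. w · w√2 = 0.96 m² = 960,000 mm², so w ≈ 823.9 mm and w√2 ≈ 1165.2 mm → J0 = 824 × 1165 mm.
J1: ⌊1165/2⌋ × 824 = 582 × 824 mm
J2: ⌊824/2⌋ × 582 = 412 × 582 mm
J3: ⌊582/2⌋ × 412 = 291 × 412 mm

291 × 412 mm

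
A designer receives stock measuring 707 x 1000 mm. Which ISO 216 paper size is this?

B1 (707 × 1000 mm)

Aspect ratio 1000/707 ≈ 1.414 — close to the ISO √2 ≈ 1.414.
In the B-series (B0 = 1000 × 1414 mm): B1 = 707 × 1000 mm.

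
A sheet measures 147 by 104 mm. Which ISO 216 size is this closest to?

Aspect ratio 147/104 ≈ 1.413 — close to the ISO √2 ≈ 1.414.
In the A-series (A0 area = 1 m²): A6 = 105 × 148 mm.
Off by 2 mm total — nearest standard size.

A6 (105 × 148 mm)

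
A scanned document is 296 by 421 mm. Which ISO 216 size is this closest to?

Aspect ratio 421/296 ≈ 1.422 — close to the ISO √2 ≈ 1.414.
In the A-series (A0 area = 1 m²): A3 = 297 × 420 mm.
Off by 2 mm total — nearest standard size.

A3 (297 × 420 mm)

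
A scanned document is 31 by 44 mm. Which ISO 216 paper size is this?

Aspect ratio 44/31 ≈ 1.419 — close to the ISO √2 ≈ 1.414.
In the B-series (B0 = 1000 × 1414 mm): B10 = 31 × 44 mm.

B10 (31 × 44 mm)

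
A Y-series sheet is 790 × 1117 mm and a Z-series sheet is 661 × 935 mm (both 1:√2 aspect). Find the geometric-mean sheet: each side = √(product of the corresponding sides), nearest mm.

723 × 1022 mm

Short side: √(790 · 661) = √522190 ≈ 722.6 → 723 mm
Long side: √(1117 · 935) = √1044395 ≈ 1022.0 → 1022 mm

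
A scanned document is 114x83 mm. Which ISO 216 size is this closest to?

Aspect ratio 114/83 ≈ 1.373 (ISO target is √2 ≈ 1.414).
In the C-series (envelope sizes, between A and B): C7 = 81 × 114 mm.
Off by 2 mm total — nearest standard size.

C7 (81 × 114 mm)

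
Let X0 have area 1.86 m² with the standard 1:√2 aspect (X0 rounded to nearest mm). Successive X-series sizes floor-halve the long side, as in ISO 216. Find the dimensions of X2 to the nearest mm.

573 × 811 mm

Let X0's short side be w mm. w · w√2 = 1.86 m² = 1,860,000 mm², so w ≈ 1146.8 mm and w√2 ≈ 1621.9 mm → X0 = 1147 × 1622 mm.
X1: ⌊1622/2⌋ × 1147 = 811 × 1147 mm
X2: ⌊1147/2⌋ × 811 = 573 × 811 mm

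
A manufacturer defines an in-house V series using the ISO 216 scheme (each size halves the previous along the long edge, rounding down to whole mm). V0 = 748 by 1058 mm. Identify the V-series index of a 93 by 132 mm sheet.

V6

V0: 748 × 1058 mm
V1: 529 × 748 mm
V2: 374 × 529 mm
V3: 264 × 374 mm
V4: 187 × 264 mm
V5: 132 × 187 mm
V6: 93 × 132 mm
V7: 66 × 93 mm
→ matches V6.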